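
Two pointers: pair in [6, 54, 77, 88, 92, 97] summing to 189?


lo=0(6)+hi=5(97)=103
lo=1(54)+hi=5(97)=151
lo=2(77)+hi=5(97)=174
lo=3(88)+hi=5(97)=185
lo=4(92)+hi=5(97)=189

Yes: 92+97=189


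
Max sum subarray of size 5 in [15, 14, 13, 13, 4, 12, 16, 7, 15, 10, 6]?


[0:5]: 59
[1:6]: 56
[2:7]: 58
[3:8]: 52
[4:9]: 54
[5:10]: 60
[6:11]: 54

Max: 60 at [5:10]


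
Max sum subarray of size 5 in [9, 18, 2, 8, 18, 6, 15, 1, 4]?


[0:5]: 55
[1:6]: 52
[2:7]: 49
[3:8]: 48
[4:9]: 44

Max: 55 at [0:5]


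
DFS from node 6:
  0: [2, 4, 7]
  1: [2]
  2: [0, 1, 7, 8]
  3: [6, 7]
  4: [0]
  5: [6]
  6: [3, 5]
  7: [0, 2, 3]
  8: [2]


Visit 6, push [5, 3]
Visit 3, push [7]
Visit 7, push [2, 0]
Visit 0, push [4, 2]
Visit 2, push [8, 1]
Visit 1, push []
Visit 8, push []
Visit 4, push []
Visit 5, push []

DFS order: [6, 3, 7, 0, 2, 1, 8, 4, 5]


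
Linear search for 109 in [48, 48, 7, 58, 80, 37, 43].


i=0: 48!=109
i=1: 48!=109
i=2: 7!=109
i=3: 58!=109
i=4: 80!=109
i=5: 37!=109
i=6: 43!=109

Not found, 7 comps


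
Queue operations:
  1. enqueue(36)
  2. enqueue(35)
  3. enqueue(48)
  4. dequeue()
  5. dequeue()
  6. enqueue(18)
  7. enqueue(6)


enqueue(36) -> [36]
enqueue(35) -> [36, 35]
enqueue(48) -> [36, 35, 48]
dequeue()->36, [35, 48]
dequeue()->35, [48]
enqueue(18) -> [48, 18]
enqueue(6) -> [48, 18, 6]

Final queue: [48, 18, 6]


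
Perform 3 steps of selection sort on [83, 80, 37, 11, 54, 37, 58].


Initial: [83, 80, 37, 11, 54, 37, 58]
Step 1: min=11 at 3
  Swap: [11, 80, 37, 83, 54, 37, 58]
Step 2: min=37 at 2
  Swap: [11, 37, 80, 83, 54, 37, 58]
Step 3: min=37 at 5
  Swap: [11, 37, 37, 83, 54, 80, 58]

After 3 steps: [11, 37, 37, 83, 54, 80, 58]


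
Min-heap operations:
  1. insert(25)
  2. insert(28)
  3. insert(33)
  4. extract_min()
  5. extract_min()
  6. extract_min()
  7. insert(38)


insert(25) -> [25]
insert(28) -> [25, 28]
insert(33) -> [25, 28, 33]
extract_min()->25, [28, 33]
extract_min()->28, [33]
extract_min()->33, []
insert(38) -> [38]

Final heap: [38]


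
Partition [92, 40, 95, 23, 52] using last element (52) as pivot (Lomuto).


Pivot: 52
  40 <= 52: swap -> [40, 92, 95, 23, 52]
  23 <= 52: swap -> [40, 23, 95, 92, 52]
Place pivot at 2: [40, 23, 52, 92, 95]

Partitioned: [40, 23, 52, 92, 95]


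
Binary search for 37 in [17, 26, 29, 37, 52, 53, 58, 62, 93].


Step 1: lo=0, hi=8, mid=4, val=52
Step 2: lo=0, hi=3, mid=1, val=26
Step 3: lo=2, hi=3, mid=2, val=29
Step 4: lo=3, hi=3, mid=3, val=37

Found at index 3


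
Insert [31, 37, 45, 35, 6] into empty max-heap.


Insert 31: [31]
Insert 37: [37, 31]
Insert 45: [45, 31, 37]
Insert 35: [45, 35, 37, 31]
Insert 6: [45, 35, 37, 31, 6]

Final heap: [45, 35, 37, 31, 6]


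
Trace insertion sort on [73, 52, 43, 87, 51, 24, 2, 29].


Initial: [73, 52, 43, 87, 51, 24, 2, 29]
Insert 52: [52, 73, 43, 87, 51, 24, 2, 29]
Insert 43: [43, 52, 73, 87, 51, 24, 2, 29]
Insert 87: [43, 52, 73, 87, 51, 24, 2, 29]
Insert 51: [43, 51, 52, 73, 87, 24, 2, 29]
Insert 24: [24, 43, 51, 52, 73, 87, 2, 29]
Insert 2: [2, 24, 43, 51, 52, 73, 87, 29]
Insert 29: [2, 24, 29, 43, 51, 52, 73, 87]

Sorted: [2, 24, 29, 43, 51, 52, 73, 87]


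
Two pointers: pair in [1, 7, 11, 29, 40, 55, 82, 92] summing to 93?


lo=0(1)+hi=7(92)=93

Yes: 1+92=93


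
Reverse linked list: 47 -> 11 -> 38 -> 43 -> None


Step 1: curr=47, set curr.next=prev(None) | reversed so far: 47
Step 2: curr=11, set curr.next=prev(47) | reversed so far: 11 -> 47
Step 3: curr=38, set curr.next=prev(11) | reversed so far: 38 -> 11 -> 47
Step 4: curr=43, set curr.next=prev(38) | reversed so far: 43 -> 38 -> 11 -> 47

43 -> 38 -> 11 -> 47 -> None


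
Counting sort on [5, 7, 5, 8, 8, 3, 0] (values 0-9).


Input: [5, 7, 5, 8, 8, 3, 0]
Counts: [1, 0, 0, 1, 0, 2, 0, 1, 2, 0]

Sorted: [0, 3, 5, 5, 7, 8, 8]


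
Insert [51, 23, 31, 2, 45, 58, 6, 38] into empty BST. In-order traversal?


Insert 51: root
Insert 23: L from 51
Insert 31: L from 51 -> R from 23
Insert 2: L from 51 -> L from 23
Insert 45: L from 51 -> R from 23 -> R from 31
Insert 58: R from 51
Insert 6: L from 51 -> L from 23 -> R from 2
Insert 38: L from 51 -> R from 23 -> R from 31 -> L from 45

In-order: [2, 6, 23, 31, 38, 45, 51, 58]


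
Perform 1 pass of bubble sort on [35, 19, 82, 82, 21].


Initial: [35, 19, 82, 82, 21]
Pass 1: [19, 35, 82, 21, 82] (2 swaps)

After 1 pass: [19, 35, 82, 21, 82]


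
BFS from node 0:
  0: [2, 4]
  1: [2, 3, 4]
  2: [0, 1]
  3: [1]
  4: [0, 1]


Visit 0, enqueue [2, 4]
Visit 2, enqueue [1]
Visit 4, enqueue []
Visit 1, enqueue [3]
Visit 3, enqueue []

BFS order: [0, 2, 4, 1, 3]


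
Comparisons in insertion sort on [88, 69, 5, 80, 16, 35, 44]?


Algorithm: insertion sort
Input: [88, 69, 5, 80, 16, 35, 44]
Sorted: [5, 16, 35, 44, 69, 80, 88]

17


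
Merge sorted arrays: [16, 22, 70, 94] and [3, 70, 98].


Take 3 from B
Take 16 from A
Take 22 from A
Take 70 from A
Take 70 from B
Take 94 from A

Merged: [3, 16, 22, 70, 70, 94, 98]


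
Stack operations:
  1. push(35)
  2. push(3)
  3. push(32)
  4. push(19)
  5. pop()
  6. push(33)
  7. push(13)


push(35) -> [35]
push(3) -> [35, 3]
push(32) -> [35, 3, 32]
push(19) -> [35, 3, 32, 19]
pop()->19, [35, 3, 32]
push(33) -> [35, 3, 32, 33]
push(13) -> [35, 3, 32, 33, 13]

Final stack: [35, 3, 32, 33, 13]


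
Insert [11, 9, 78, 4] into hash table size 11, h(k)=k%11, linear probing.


Insert 11: h=0 -> slot 0
Insert 9: h=9 -> slot 9
Insert 78: h=1 -> slot 1
Insert 4: h=4 -> slot 4

Table: [11, 78, None, None, 4, None, None, None, None, 9, None]


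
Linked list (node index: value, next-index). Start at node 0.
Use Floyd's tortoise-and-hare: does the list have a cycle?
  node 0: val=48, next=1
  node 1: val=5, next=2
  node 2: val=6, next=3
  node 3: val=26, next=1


Floyd's tortoise (slow, +1) and hare (fast, +2):
  init: slow=0, fast=0
  step 1: slow=1, fast=2
  step 2: slow=2, fast=1
  step 3: slow=3, fast=3
  slow == fast at node 3: cycle detected

Cycle: yes


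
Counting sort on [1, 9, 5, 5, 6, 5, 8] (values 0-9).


Input: [1, 9, 5, 5, 6, 5, 8]
Counts: [0, 1, 0, 0, 0, 3, 1, 0, 1, 1]

Sorted: [1, 5, 5, 5, 6, 8, 9]


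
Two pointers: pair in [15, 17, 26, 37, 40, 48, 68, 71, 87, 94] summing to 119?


lo=0(15)+hi=9(94)=109
lo=1(17)+hi=9(94)=111
lo=2(26)+hi=9(94)=120
lo=2(26)+hi=8(87)=113
lo=3(37)+hi=8(87)=124
lo=3(37)+hi=7(71)=108
lo=4(40)+hi=7(71)=111
lo=5(48)+hi=7(71)=119

Yes: 48+71=119


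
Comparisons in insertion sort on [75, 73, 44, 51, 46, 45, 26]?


Algorithm: insertion sort
Input: [75, 73, 44, 51, 46, 45, 26]
Sorted: [26, 44, 45, 46, 51, 73, 75]

21


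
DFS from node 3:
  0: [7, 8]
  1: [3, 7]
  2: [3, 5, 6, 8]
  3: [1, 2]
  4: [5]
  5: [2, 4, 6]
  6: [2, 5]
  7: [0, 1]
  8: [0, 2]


Visit 3, push [2, 1]
Visit 1, push [7]
Visit 7, push [0]
Visit 0, push [8]
Visit 8, push [2]
Visit 2, push [6, 5]
Visit 5, push [6, 4]
Visit 4, push []
Visit 6, push []

DFS order: [3, 1, 7, 0, 8, 2, 5, 4, 6]


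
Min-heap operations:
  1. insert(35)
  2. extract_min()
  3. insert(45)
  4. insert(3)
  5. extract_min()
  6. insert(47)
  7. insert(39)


insert(35) -> [35]
extract_min()->35, []
insert(45) -> [45]
insert(3) -> [3, 45]
extract_min()->3, [45]
insert(47) -> [45, 47]
insert(39) -> [39, 47, 45]

Final heap: [39, 47, 45]


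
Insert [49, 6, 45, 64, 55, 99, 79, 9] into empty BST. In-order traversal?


Insert 49: root
Insert 6: L from 49
Insert 45: L from 49 -> R from 6
Insert 64: R from 49
Insert 55: R from 49 -> L from 64
Insert 99: R from 49 -> R from 64
Insert 79: R from 49 -> R from 64 -> L from 99
Insert 9: L from 49 -> R from 6 -> L from 45

In-order: [6, 9, 45, 49, 55, 64, 79, 99]


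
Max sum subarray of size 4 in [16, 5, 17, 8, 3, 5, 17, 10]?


[0:4]: 46
[1:5]: 33
[2:6]: 33
[3:7]: 33
[4:8]: 35

Max: 46 at [0:4]


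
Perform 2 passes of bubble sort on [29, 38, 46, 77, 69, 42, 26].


Initial: [29, 38, 46, 77, 69, 42, 26]
Pass 1: [29, 38, 46, 69, 42, 26, 77] (3 swaps)
Pass 2: [29, 38, 46, 42, 26, 69, 77] (2 swaps)

After 2 passes: [29, 38, 46, 42, 26, 69, 77]


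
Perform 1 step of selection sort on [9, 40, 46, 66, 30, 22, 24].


Initial: [9, 40, 46, 66, 30, 22, 24]
Step 1: min=9 at 0
  Swap: [9, 40, 46, 66, 30, 22, 24]

After 1 step: [9, 40, 46, 66, 30, 22, 24]


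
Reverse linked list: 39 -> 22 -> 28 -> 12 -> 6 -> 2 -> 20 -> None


Step 1: curr=39, set curr.next=prev(None) | reversed so far: 39
Step 2: curr=22, set curr.next=prev(39) | reversed so far: 22 -> 39
Step 3: curr=28, set curr.next=prev(22) | reversed so far: 28 -> 22 -> 39
Step 4: curr=12, set curr.next=prev(28) | reversed so far: 12 -> 28 -> 22 -> 39
Step 5: curr=6, set curr.next=prev(12) | reversed so far: 6 -> 12 -> 28 -> 22 -> 39
Step 6: curr=2, set curr.next=prev(6) | reversed so far: 2 -> 6 -> 12 -> 28 -> 22 -> 39
Step 7: curr=20, set curr.next=prev(2) | reversed so far: 20 -> 2 -> 6 -> 12 -> 28 -> 22 -> 39

20 -> 2 -> 6 -> 12 -> 28 -> 22 -> 39 -> None


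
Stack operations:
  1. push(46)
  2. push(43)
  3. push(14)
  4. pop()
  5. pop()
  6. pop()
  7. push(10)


push(46) -> [46]
push(43) -> [46, 43]
push(14) -> [46, 43, 14]
pop()->14, [46, 43]
pop()->43, [46]
pop()->46, []
push(10) -> [10]

Final stack: [10]


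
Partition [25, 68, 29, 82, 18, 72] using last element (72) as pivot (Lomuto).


Pivot: 72
  25 <= 72: advance i (no swap)
  68 <= 72: advance i (no swap)
  29 <= 72: advance i (no swap)
  18 <= 72: swap -> [25, 68, 29, 18, 82, 72]
Place pivot at 4: [25, 68, 29, 18, 72, 82]

Partitioned: [25, 68, 29, 18, 72, 82]


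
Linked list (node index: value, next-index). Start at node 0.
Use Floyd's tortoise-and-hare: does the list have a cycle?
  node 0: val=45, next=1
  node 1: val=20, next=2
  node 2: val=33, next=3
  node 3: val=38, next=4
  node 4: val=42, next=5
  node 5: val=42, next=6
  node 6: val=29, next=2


Floyd's tortoise (slow, +1) and hare (fast, +2):
  init: slow=0, fast=0
  step 1: slow=1, fast=2
  step 2: slow=2, fast=4
  step 3: slow=3, fast=6
  step 4: slow=4, fast=3
  step 5: slow=5, fast=5
  slow == fast at node 5: cycle detected

Cycle: yes


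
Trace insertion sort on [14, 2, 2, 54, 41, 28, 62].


Initial: [14, 2, 2, 54, 41, 28, 62]
Insert 2: [2, 14, 2, 54, 41, 28, 62]
Insert 2: [2, 2, 14, 54, 41, 28, 62]
Insert 54: [2, 2, 14, 54, 41, 28, 62]
Insert 41: [2, 2, 14, 41, 54, 28, 62]
Insert 28: [2, 2, 14, 28, 41, 54, 62]
Insert 62: [2, 2, 14, 28, 41, 54, 62]

Sorted: [2, 2, 14, 28, 41, 54, 62]


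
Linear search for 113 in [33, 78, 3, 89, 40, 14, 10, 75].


i=0: 33!=113
i=1: 78!=113
i=2: 3!=113
i=3: 89!=113
i=4: 40!=113
i=5: 14!=113
i=6: 10!=113
i=7: 75!=113

Not found, 8 comps


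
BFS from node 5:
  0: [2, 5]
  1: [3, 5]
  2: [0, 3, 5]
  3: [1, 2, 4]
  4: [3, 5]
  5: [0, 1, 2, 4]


Visit 5, enqueue [0, 1, 2, 4]
Visit 0, enqueue []
Visit 1, enqueue [3]
Visit 2, enqueue []
Visit 4, enqueue []
Visit 3, enqueue []

BFS order: [5, 0, 1, 2, 4, 3]


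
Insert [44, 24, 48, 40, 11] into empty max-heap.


Insert 44: [44]
Insert 24: [44, 24]
Insert 48: [48, 24, 44]
Insert 40: [48, 40, 44, 24]
Insert 11: [48, 40, 44, 24, 11]

Final heap: [48, 40, 44, 24, 11]


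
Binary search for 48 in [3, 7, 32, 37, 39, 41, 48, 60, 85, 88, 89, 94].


Step 1: lo=0, hi=11, mid=5, val=41
Step 2: lo=6, hi=11, mid=8, val=85
Step 3: lo=6, hi=7, mid=6, val=48

Found at index 6


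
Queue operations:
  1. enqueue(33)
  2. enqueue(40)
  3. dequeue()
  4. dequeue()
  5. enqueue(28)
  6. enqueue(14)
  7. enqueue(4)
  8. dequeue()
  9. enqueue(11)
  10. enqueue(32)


enqueue(33) -> [33]
enqueue(40) -> [33, 40]
dequeue()->33, [40]
dequeue()->40, []
enqueue(28) -> [28]
enqueue(14) -> [28, 14]
enqueue(4) -> [28, 14, 4]
dequeue()->28, [14, 4]
enqueue(11) -> [14, 4, 11]
enqueue(32) -> [14, 4, 11, 32]

Final queue: [14, 4, 11, 32]


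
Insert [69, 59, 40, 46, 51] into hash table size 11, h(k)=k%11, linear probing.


Insert 69: h=3 -> slot 3
Insert 59: h=4 -> slot 4
Insert 40: h=7 -> slot 7
Insert 46: h=2 -> slot 2
Insert 51: h=7, 1 probes -> slot 8

Table: [None, None, 46, 69, 59, None, None, 40, 51, None, None]


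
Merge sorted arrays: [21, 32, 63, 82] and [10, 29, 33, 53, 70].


Take 10 from B
Take 21 from A
Take 29 from B
Take 32 from A
Take 33 from B
Take 53 from B
Take 63 from A
Take 70 from B

Merged: [10, 21, 29, 32, 33, 53, 63, 70, 82]


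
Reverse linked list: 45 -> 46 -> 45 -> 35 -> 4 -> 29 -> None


Step 1: curr=45, set curr.next=prev(None) | reversed so far: 45
Step 2: curr=46, set curr.next=prev(45) | reversed so far: 46 -> 45
Step 3: curr=45, set curr.next=prev(46) | reversed so far: 45 -> 46 -> 45
Step 4: curr=35, set curr.next=prev(45) | reversed so far: 35 -> 45 -> 46 -> 45
Step 5: curr=4, set curr.next=prev(35) | reversed so far: 4 -> 35 -> 45 -> 46 -> 45
Step 6: curr=29, set curr.next=prev(4) | reversed so far: 29 -> 4 -> 35 -> 45 -> 46 -> 45

29 -> 4 -> 35 -> 45 -> 46 -> 45 -> None


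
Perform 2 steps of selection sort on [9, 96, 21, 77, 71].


Initial: [9, 96, 21, 77, 71]
Step 1: min=9 at 0
  Swap: [9, 96, 21, 77, 71]
Step 2: min=21 at 2
  Swap: [9, 21, 96, 77, 71]

After 2 steps: [9, 21, 96, 77, 71]


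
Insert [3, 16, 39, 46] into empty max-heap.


Insert 3: [3]
Insert 16: [16, 3]
Insert 39: [39, 3, 16]
Insert 46: [46, 39, 16, 3]

Final heap: [46, 39, 16, 3]


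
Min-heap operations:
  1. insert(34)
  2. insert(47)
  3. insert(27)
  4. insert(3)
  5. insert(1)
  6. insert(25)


insert(34) -> [34]
insert(47) -> [34, 47]
insert(27) -> [27, 47, 34]
insert(3) -> [3, 27, 34, 47]
insert(1) -> [1, 3, 34, 47, 27]
insert(25) -> [1, 3, 25, 47, 27, 34]

Final heap: [1, 3, 25, 47, 27, 34]


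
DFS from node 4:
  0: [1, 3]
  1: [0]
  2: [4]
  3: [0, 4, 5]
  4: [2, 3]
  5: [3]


Visit 4, push [3, 2]
Visit 2, push []
Visit 3, push [5, 0]
Visit 0, push [1]
Visit 1, push []
Visit 5, push []

DFS order: [4, 2, 3, 0, 1, 5]


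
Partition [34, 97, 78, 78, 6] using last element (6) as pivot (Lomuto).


Pivot: 6
Place pivot at 0: [6, 97, 78, 78, 34]

Partitioned: [6, 97, 78, 78, 34]


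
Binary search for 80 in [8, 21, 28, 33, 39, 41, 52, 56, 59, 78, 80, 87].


Step 1: lo=0, hi=11, mid=5, val=41
Step 2: lo=6, hi=11, mid=8, val=59
Step 3: lo=9, hi=11, mid=10, val=80

Found at index 10


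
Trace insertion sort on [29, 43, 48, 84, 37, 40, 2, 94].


Initial: [29, 43, 48, 84, 37, 40, 2, 94]
Insert 43: [29, 43, 48, 84, 37, 40, 2, 94]
Insert 48: [29, 43, 48, 84, 37, 40, 2, 94]
Insert 84: [29, 43, 48, 84, 37, 40, 2, 94]
Insert 37: [29, 37, 43, 48, 84, 40, 2, 94]
Insert 40: [29, 37, 40, 43, 48, 84, 2, 94]
Insert 2: [2, 29, 37, 40, 43, 48, 84, 94]
Insert 94: [2, 29, 37, 40, 43, 48, 84, 94]

Sorted: [2, 29, 37, 40, 43, 48, 84, 94]


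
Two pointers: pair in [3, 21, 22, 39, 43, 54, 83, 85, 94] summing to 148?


lo=0(3)+hi=8(94)=97
lo=1(21)+hi=8(94)=115
lo=2(22)+hi=8(94)=116
lo=3(39)+hi=8(94)=133
lo=4(43)+hi=8(94)=137
lo=5(54)+hi=8(94)=148

Yes: 54+94=148


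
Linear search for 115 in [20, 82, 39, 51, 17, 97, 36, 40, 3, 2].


i=0: 20!=115
i=1: 82!=115
i=2: 39!=115
i=3: 51!=115
i=4: 17!=115
i=5: 97!=115
i=6: 36!=115
i=7: 40!=115
i=8: 3!=115
i=9: 2!=115

Not found, 10 comps


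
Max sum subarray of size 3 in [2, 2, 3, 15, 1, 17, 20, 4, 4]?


[0:3]: 7
[1:4]: 20
[2:5]: 19
[3:6]: 33
[4:7]: 38
[5:8]: 41
[6:9]: 28

Max: 41 at [5:8]


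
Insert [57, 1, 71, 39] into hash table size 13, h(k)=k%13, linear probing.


Insert 57: h=5 -> slot 5
Insert 1: h=1 -> slot 1
Insert 71: h=6 -> slot 6
Insert 39: h=0 -> slot 0

Table: [39, 1, None, None, None, 57, 71, None, None, None, None, None, None]


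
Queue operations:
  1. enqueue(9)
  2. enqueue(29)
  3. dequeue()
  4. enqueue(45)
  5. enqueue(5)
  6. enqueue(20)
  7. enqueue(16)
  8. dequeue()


enqueue(9) -> [9]
enqueue(29) -> [9, 29]
dequeue()->9, [29]
enqueue(45) -> [29, 45]
enqueue(5) -> [29, 45, 5]
enqueue(20) -> [29, 45, 5, 20]
enqueue(16) -> [29, 45, 5, 20, 16]
dequeue()->29, [45, 5, 20, 16]

Final queue: [45, 5, 20, 16]


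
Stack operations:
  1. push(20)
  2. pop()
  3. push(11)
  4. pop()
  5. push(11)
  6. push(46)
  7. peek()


push(20) -> [20]
pop()->20, []
push(11) -> [11]
pop()->11, []
push(11) -> [11]
push(46) -> [11, 46]
peek()->46

Final stack: [11, 46]


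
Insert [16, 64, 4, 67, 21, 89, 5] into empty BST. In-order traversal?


Insert 16: root
Insert 64: R from 16
Insert 4: L from 16
Insert 67: R from 16 -> R from 64
Insert 21: R from 16 -> L from 64
Insert 89: R from 16 -> R from 64 -> R from 67
Insert 5: L from 16 -> R from 4

In-order: [4, 5, 16, 21, 64, 67, 89]


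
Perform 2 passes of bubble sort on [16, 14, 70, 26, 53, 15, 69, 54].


Initial: [16, 14, 70, 26, 53, 15, 69, 54]
Pass 1: [14, 16, 26, 53, 15, 69, 54, 70] (6 swaps)
Pass 2: [14, 16, 26, 15, 53, 54, 69, 70] (2 swaps)

After 2 passes: [14, 16, 26, 15, 53, 54, 69, 70]


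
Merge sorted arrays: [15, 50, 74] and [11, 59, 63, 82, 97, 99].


Take 11 from B
Take 15 from A
Take 50 from A
Take 59 from B
Take 63 from B
Take 74 from A

Merged: [11, 15, 50, 59, 63, 74, 82, 97, 99]


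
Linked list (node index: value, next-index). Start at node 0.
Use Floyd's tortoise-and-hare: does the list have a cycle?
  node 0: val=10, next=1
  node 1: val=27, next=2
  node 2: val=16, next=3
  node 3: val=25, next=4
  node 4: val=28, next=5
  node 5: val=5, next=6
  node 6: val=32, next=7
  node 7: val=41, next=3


Floyd's tortoise (slow, +1) and hare (fast, +2):
  init: slow=0, fast=0
  step 1: slow=1, fast=2
  step 2: slow=2, fast=4
  step 3: slow=3, fast=6
  step 4: slow=4, fast=3
  step 5: slow=5, fast=5
  slow == fast at node 5: cycle detected

Cycle: yes


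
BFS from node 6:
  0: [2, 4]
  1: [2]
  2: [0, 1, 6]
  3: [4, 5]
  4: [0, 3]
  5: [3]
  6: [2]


Visit 6, enqueue [2]
Visit 2, enqueue [0, 1]
Visit 0, enqueue [4]
Visit 1, enqueue []
Visit 4, enqueue [3]
Visit 3, enqueue [5]
Visit 5, enqueue []

BFS order: [6, 2, 0, 1, 4, 3, 5]


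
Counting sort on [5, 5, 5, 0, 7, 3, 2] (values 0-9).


Input: [5, 5, 5, 0, 7, 3, 2]
Counts: [1, 0, 1, 1, 0, 3, 0, 1, 0, 0]

Sorted: [0, 2, 3, 5, 5, 5, 7]


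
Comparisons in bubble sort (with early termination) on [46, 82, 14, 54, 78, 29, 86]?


Algorithm: bubble sort (with early termination)
Input: [46, 82, 14, 54, 78, 29, 86]
Sorted: [14, 29, 46, 54, 78, 82, 86]

20


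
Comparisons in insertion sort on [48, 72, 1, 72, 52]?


Algorithm: insertion sort
Input: [48, 72, 1, 72, 52]
Sorted: [1, 48, 52, 72, 72]

7


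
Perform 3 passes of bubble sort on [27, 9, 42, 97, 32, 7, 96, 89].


Initial: [27, 9, 42, 97, 32, 7, 96, 89]
Pass 1: [9, 27, 42, 32, 7, 96, 89, 97] (5 swaps)
Pass 2: [9, 27, 32, 7, 42, 89, 96, 97] (3 swaps)
Pass 3: [9, 27, 7, 32, 42, 89, 96, 97] (1 swaps)

After 3 passes: [9, 27, 7, 32, 42, 89, 96, 97]


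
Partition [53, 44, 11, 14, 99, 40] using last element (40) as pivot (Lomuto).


Pivot: 40
  11 <= 40: swap -> [11, 44, 53, 14, 99, 40]
  14 <= 40: swap -> [11, 14, 53, 44, 99, 40]
Place pivot at 2: [11, 14, 40, 44, 99, 53]

Partitioned: [11, 14, 40, 44, 99, 53]


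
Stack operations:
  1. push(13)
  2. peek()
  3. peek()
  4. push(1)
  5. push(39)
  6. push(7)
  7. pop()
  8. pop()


push(13) -> [13]
peek()->13
peek()->13
push(1) -> [13, 1]
push(39) -> [13, 1, 39]
push(7) -> [13, 1, 39, 7]
pop()->7, [13, 1, 39]
pop()->39, [13, 1]

Final stack: [13, 1]


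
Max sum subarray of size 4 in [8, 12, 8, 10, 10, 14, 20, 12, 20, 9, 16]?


[0:4]: 38
[1:5]: 40
[2:6]: 42
[3:7]: 54
[4:8]: 56
[5:9]: 66
[6:10]: 61
[7:11]: 57

Max: 66 at [5:9]


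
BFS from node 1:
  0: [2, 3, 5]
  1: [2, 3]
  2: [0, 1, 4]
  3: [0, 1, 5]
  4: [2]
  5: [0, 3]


Visit 1, enqueue [2, 3]
Visit 2, enqueue [0, 4]
Visit 3, enqueue [5]
Visit 0, enqueue []
Visit 4, enqueue []
Visit 5, enqueue []

BFS order: [1, 2, 3, 0, 4, 5]


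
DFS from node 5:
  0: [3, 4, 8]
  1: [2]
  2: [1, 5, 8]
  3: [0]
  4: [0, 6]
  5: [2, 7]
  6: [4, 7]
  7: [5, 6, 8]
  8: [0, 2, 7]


Visit 5, push [7, 2]
Visit 2, push [8, 1]
Visit 1, push []
Visit 8, push [7, 0]
Visit 0, push [4, 3]
Visit 3, push []
Visit 4, push [6]
Visit 6, push [7]
Visit 7, push []

DFS order: [5, 2, 1, 8, 0, 3, 4, 6, 7]


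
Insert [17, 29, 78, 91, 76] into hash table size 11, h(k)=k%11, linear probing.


Insert 17: h=6 -> slot 6
Insert 29: h=7 -> slot 7
Insert 78: h=1 -> slot 1
Insert 91: h=3 -> slot 3
Insert 76: h=10 -> slot 10

Table: [None, 78, None, 91, None, None, 17, 29, None, None, 76]


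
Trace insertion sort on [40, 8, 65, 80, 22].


Initial: [40, 8, 65, 80, 22]
Insert 8: [8, 40, 65, 80, 22]
Insert 65: [8, 40, 65, 80, 22]
Insert 80: [8, 40, 65, 80, 22]
Insert 22: [8, 22, 40, 65, 80]

Sorted: [8, 22, 40, 65, 80]


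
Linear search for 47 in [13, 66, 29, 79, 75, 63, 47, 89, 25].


i=0: 13!=47
i=1: 66!=47
i=2: 29!=47
i=3: 79!=47
i=4: 75!=47
i=5: 63!=47
i=6: 47==47 found!

Found at 6, 7 comps


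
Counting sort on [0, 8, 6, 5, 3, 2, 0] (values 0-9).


Input: [0, 8, 6, 5, 3, 2, 0]
Counts: [2, 0, 1, 1, 0, 1, 1, 0, 1, 0]

Sorted: [0, 0, 2, 3, 5, 6, 8]


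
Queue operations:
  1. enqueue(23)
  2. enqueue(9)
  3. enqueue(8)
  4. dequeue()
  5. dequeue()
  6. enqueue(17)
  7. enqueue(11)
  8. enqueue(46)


enqueue(23) -> [23]
enqueue(9) -> [23, 9]
enqueue(8) -> [23, 9, 8]
dequeue()->23, [9, 8]
dequeue()->9, [8]
enqueue(17) -> [8, 17]
enqueue(11) -> [8, 17, 11]
enqueue(46) -> [8, 17, 11, 46]

Final queue: [8, 17, 11, 46]


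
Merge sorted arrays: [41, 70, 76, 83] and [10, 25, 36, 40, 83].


Take 10 from B
Take 25 from B
Take 36 from B
Take 40 from B
Take 41 from A
Take 70 from A
Take 76 from A
Take 83 from A

Merged: [10, 25, 36, 40, 41, 70, 76, 83, 83]


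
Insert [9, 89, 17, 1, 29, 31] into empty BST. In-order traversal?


Insert 9: root
Insert 89: R from 9
Insert 17: R from 9 -> L from 89
Insert 1: L from 9
Insert 29: R from 9 -> L from 89 -> R from 17
Insert 31: R from 9 -> L from 89 -> R from 17 -> R from 29

In-order: [1, 9, 17, 29, 31, 89]


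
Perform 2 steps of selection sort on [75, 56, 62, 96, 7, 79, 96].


Initial: [75, 56, 62, 96, 7, 79, 96]
Step 1: min=7 at 4
  Swap: [7, 56, 62, 96, 75, 79, 96]
Step 2: min=56 at 1
  Swap: [7, 56, 62, 96, 75, 79, 96]

After 2 steps: [7, 56, 62, 96, 75, 79, 96]


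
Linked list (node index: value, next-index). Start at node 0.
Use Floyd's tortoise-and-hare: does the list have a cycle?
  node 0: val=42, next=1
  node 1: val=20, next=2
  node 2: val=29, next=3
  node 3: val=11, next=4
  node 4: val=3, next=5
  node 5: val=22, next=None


Floyd's tortoise (slow, +1) and hare (fast, +2):
  init: slow=0, fast=0
  step 1: slow=1, fast=2
  step 2: slow=2, fast=4
  step 3: fast 4->5->None, no cycle

Cycle: no


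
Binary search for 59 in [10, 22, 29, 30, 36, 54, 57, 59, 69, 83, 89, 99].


Step 1: lo=0, hi=11, mid=5, val=54
Step 2: lo=6, hi=11, mid=8, val=69
Step 3: lo=6, hi=7, mid=6, val=57
Step 4: lo=7, hi=7, mid=7, val=59

Found at index 7


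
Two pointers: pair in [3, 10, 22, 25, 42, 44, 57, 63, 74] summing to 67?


lo=0(3)+hi=8(74)=77
lo=0(3)+hi=7(63)=66
lo=1(10)+hi=7(63)=73
lo=1(10)+hi=6(57)=67

Yes: 10+57=67


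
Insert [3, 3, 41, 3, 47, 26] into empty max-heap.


Insert 3: [3]
Insert 3: [3, 3]
Insert 41: [41, 3, 3]
Insert 3: [41, 3, 3, 3]
Insert 47: [47, 41, 3, 3, 3]
Insert 26: [47, 41, 26, 3, 3, 3]

Final heap: [47, 41, 26, 3, 3, 3]


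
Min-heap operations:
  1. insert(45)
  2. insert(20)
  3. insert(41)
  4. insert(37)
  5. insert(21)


insert(45) -> [45]
insert(20) -> [20, 45]
insert(41) -> [20, 45, 41]
insert(37) -> [20, 37, 41, 45]
insert(21) -> [20, 21, 41, 45, 37]

Final heap: [20, 21, 41, 45, 37]


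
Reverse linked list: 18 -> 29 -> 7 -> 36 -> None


Step 1: curr=18, set curr.next=prev(None) | reversed so far: 18
Step 2: curr=29, set curr.next=prev(18) | reversed so far: 29 -> 18
Step 3: curr=7, set curr.next=prev(29) | reversed so far: 7 -> 29 -> 18
Step 4: curr=36, set curr.next=prev(7) | reversed so far: 36 -> 7 -> 29 -> 18

36 -> 7 -> 29 -> 18 -> None


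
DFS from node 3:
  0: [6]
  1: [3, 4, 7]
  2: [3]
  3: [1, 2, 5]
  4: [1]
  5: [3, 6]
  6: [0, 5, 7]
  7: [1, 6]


Visit 3, push [5, 2, 1]
Visit 1, push [7, 4]
Visit 4, push []
Visit 7, push [6]
Visit 6, push [5, 0]
Visit 0, push []
Visit 5, push []
Visit 2, push []

DFS order: [3, 1, 4, 7, 6, 0, 5, 2]


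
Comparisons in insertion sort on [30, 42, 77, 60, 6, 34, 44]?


Algorithm: insertion sort
Input: [30, 42, 77, 60, 6, 34, 44]
Sorted: [6, 30, 34, 42, 44, 60, 77]

15


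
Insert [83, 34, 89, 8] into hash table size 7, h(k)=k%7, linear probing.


Insert 83: h=6 -> slot 6
Insert 34: h=6, 1 probes -> slot 0
Insert 89: h=5 -> slot 5
Insert 8: h=1 -> slot 1

Table: [34, 8, None, None, None, 89, 83]


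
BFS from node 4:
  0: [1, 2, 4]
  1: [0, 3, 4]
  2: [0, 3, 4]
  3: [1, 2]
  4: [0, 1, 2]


Visit 4, enqueue [0, 1, 2]
Visit 0, enqueue []
Visit 1, enqueue [3]
Visit 2, enqueue []
Visit 3, enqueue []

BFS order: [4, 0, 1, 2, 3]


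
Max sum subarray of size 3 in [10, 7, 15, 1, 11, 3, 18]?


[0:3]: 32
[1:4]: 23
[2:5]: 27
[3:6]: 15
[4:7]: 32

Max: 32 at [0:3]


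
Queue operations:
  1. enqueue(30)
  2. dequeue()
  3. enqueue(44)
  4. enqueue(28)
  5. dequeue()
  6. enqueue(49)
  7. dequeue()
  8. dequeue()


enqueue(30) -> [30]
dequeue()->30, []
enqueue(44) -> [44]
enqueue(28) -> [44, 28]
dequeue()->44, [28]
enqueue(49) -> [28, 49]
dequeue()->28, [49]
dequeue()->49, []

Final queue: []


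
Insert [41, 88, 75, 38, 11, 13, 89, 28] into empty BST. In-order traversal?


Insert 41: root
Insert 88: R from 41
Insert 75: R from 41 -> L from 88
Insert 38: L from 41
Insert 11: L from 41 -> L from 38
Insert 13: L from 41 -> L from 38 -> R from 11
Insert 89: R from 41 -> R from 88
Insert 28: L from 41 -> L from 38 -> R from 11 -> R from 13

In-order: [11, 13, 28, 38, 41, 75, 88, 89]


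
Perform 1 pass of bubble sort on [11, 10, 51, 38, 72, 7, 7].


Initial: [11, 10, 51, 38, 72, 7, 7]
Pass 1: [10, 11, 38, 51, 7, 7, 72] (4 swaps)

After 1 pass: [10, 11, 38, 51, 7, 7, 72]


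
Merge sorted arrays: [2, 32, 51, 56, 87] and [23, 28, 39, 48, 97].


Take 2 from A
Take 23 from B
Take 28 from B
Take 32 from A
Take 39 from B
Take 48 from B
Take 51 from A
Take 56 from A
Take 87 from A

Merged: [2, 23, 28, 32, 39, 48, 51, 56, 87, 97]


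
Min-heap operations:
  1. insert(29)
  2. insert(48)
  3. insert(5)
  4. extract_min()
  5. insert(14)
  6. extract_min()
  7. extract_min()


insert(29) -> [29]
insert(48) -> [29, 48]
insert(5) -> [5, 48, 29]
extract_min()->5, [29, 48]
insert(14) -> [14, 48, 29]
extract_min()->14, [29, 48]
extract_min()->29, [48]

Final heap: [48]


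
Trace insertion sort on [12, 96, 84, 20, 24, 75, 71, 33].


Initial: [12, 96, 84, 20, 24, 75, 71, 33]
Insert 96: [12, 96, 84, 20, 24, 75, 71, 33]
Insert 84: [12, 84, 96, 20, 24, 75, 71, 33]
Insert 20: [12, 20, 84, 96, 24, 75, 71, 33]
Insert 24: [12, 20, 24, 84, 96, 75, 71, 33]
Insert 75: [12, 20, 24, 75, 84, 96, 71, 33]
Insert 71: [12, 20, 24, 71, 75, 84, 96, 33]
Insert 33: [12, 20, 24, 33, 71, 75, 84, 96]

Sorted: [12, 20, 24, 33, 71, 75, 84, 96]


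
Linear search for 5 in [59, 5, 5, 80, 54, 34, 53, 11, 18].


i=0: 59!=5
i=1: 5==5 found!

Found at 1, 2 comps


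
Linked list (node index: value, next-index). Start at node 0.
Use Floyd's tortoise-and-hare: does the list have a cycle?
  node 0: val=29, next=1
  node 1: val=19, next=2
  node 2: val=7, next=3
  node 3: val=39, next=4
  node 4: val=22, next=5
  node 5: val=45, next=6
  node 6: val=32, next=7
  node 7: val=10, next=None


Floyd's tortoise (slow, +1) and hare (fast, +2):
  init: slow=0, fast=0
  step 1: slow=1, fast=2
  step 2: slow=2, fast=4
  step 3: slow=3, fast=6
  step 4: fast 6->7->None, no cycle

Cycle: no


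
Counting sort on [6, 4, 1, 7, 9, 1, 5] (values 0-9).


Input: [6, 4, 1, 7, 9, 1, 5]
Counts: [0, 2, 0, 0, 1, 1, 1, 1, 0, 1]

Sorted: [1, 1, 4, 5, 6, 7, 9]


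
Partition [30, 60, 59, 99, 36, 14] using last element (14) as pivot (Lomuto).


Pivot: 14
Place pivot at 0: [14, 60, 59, 99, 36, 30]

Partitioned: [14, 60, 59, 99, 36, 30]


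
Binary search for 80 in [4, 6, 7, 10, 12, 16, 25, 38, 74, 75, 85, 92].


Step 1: lo=0, hi=11, mid=5, val=16
Step 2: lo=6, hi=11, mid=8, val=74
Step 3: lo=9, hi=11, mid=10, val=85
Step 4: lo=9, hi=9, mid=9, val=75

Not found


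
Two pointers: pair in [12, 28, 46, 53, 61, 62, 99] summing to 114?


lo=0(12)+hi=6(99)=111
lo=1(28)+hi=6(99)=127
lo=1(28)+hi=5(62)=90
lo=2(46)+hi=5(62)=108
lo=3(53)+hi=5(62)=115
lo=3(53)+hi=4(61)=114

Yes: 53+61=114


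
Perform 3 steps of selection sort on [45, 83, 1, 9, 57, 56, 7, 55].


Initial: [45, 83, 1, 9, 57, 56, 7, 55]
Step 1: min=1 at 2
  Swap: [1, 83, 45, 9, 57, 56, 7, 55]
Step 2: min=7 at 6
  Swap: [1, 7, 45, 9, 57, 56, 83, 55]
Step 3: min=9 at 3
  Swap: [1, 7, 9, 45, 57, 56, 83, 55]

After 3 steps: [1, 7, 9, 45, 57, 56, 83, 55]


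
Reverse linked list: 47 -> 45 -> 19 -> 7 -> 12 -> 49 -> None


Step 1: curr=47, set curr.next=prev(None) | reversed so far: 47
Step 2: curr=45, set curr.next=prev(47) | reversed so far: 45 -> 47
Step 3: curr=19, set curr.next=prev(45) | reversed so far: 19 -> 45 -> 47
Step 4: curr=7, set curr.next=prev(19) | reversed so far: 7 -> 19 -> 45 -> 47
Step 5: curr=12, set curr.next=prev(7) | reversed so far: 12 -> 7 -> 19 -> 45 -> 47
Step 6: curr=49, set curr.next=prev(12) | reversed so far: 49 -> 12 -> 7 -> 19 -> 45 -> 47

49 -> 12 -> 7 -> 19 -> 45 -> 47 -> None


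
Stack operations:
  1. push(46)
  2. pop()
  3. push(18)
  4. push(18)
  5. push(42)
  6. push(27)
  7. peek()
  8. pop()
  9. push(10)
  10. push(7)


push(46) -> [46]
pop()->46, []
push(18) -> [18]
push(18) -> [18, 18]
push(42) -> [18, 18, 42]
push(27) -> [18, 18, 42, 27]
peek()->27
pop()->27, [18, 18, 42]
push(10) -> [18, 18, 42, 10]
push(7) -> [18, 18, 42, 10, 7]

Final stack: [18, 18, 42, 10, 7]


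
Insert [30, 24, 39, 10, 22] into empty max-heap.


Insert 30: [30]
Insert 24: [30, 24]
Insert 39: [39, 24, 30]
Insert 10: [39, 24, 30, 10]
Insert 22: [39, 24, 30, 10, 22]

Final heap: [39, 24, 30, 10, 22]


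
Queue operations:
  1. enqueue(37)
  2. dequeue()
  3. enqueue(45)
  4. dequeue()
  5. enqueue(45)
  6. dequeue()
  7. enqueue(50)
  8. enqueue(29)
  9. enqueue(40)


enqueue(37) -> [37]
dequeue()->37, []
enqueue(45) -> [45]
dequeue()->45, []
enqueue(45) -> [45]
dequeue()->45, []
enqueue(50) -> [50]
enqueue(29) -> [50, 29]
enqueue(40) -> [50, 29, 40]

Final queue: [50, 29, 40]


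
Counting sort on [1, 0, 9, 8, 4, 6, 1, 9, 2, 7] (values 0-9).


Input: [1, 0, 9, 8, 4, 6, 1, 9, 2, 7]
Counts: [1, 2, 1, 0, 1, 0, 1, 1, 1, 2]

Sorted: [0, 1, 1, 2, 4, 6, 7, 8, 9, 9]


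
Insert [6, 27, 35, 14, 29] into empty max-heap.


Insert 6: [6]
Insert 27: [27, 6]
Insert 35: [35, 6, 27]
Insert 14: [35, 14, 27, 6]
Insert 29: [35, 29, 27, 6, 14]

Final heap: [35, 29, 27, 6, 14]


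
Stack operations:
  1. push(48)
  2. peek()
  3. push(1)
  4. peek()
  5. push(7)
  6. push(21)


push(48) -> [48]
peek()->48
push(1) -> [48, 1]
peek()->1
push(7) -> [48, 1, 7]
push(21) -> [48, 1, 7, 21]

Final stack: [48, 1, 7, 21]


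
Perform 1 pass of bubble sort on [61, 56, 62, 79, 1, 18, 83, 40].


Initial: [61, 56, 62, 79, 1, 18, 83, 40]
Pass 1: [56, 61, 62, 1, 18, 79, 40, 83] (4 swaps)

After 1 pass: [56, 61, 62, 1, 18, 79, 40, 83]


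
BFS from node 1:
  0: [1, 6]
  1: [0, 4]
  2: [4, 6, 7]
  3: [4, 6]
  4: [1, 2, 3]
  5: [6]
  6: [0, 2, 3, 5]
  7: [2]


Visit 1, enqueue [0, 4]
Visit 0, enqueue [6]
Visit 4, enqueue [2, 3]
Visit 6, enqueue [5]
Visit 2, enqueue [7]
Visit 3, enqueue []
Visit 5, enqueue []
Visit 7, enqueue []

BFS order: [1, 0, 4, 6, 2, 3, 5, 7]


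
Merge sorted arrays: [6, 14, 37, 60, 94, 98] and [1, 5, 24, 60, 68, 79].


Take 1 from B
Take 5 from B
Take 6 from A
Take 14 from A
Take 24 from B
Take 37 from A
Take 60 from A
Take 60 from B
Take 68 from B
Take 79 from B

Merged: [1, 5, 6, 14, 24, 37, 60, 60, 68, 79, 94, 98]


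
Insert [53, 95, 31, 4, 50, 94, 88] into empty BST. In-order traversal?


Insert 53: root
Insert 95: R from 53
Insert 31: L from 53
Insert 4: L from 53 -> L from 31
Insert 50: L from 53 -> R from 31
Insert 94: R from 53 -> L from 95
Insert 88: R from 53 -> L from 95 -> L from 94

In-order: [4, 31, 50, 53, 88, 94, 95]


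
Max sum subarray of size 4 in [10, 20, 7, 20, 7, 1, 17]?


[0:4]: 57
[1:5]: 54
[2:6]: 35
[3:7]: 45

Max: 57 at [0:4]


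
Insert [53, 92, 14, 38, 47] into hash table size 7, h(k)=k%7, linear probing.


Insert 53: h=4 -> slot 4
Insert 92: h=1 -> slot 1
Insert 14: h=0 -> slot 0
Insert 38: h=3 -> slot 3
Insert 47: h=5 -> slot 5

Table: [14, 92, None, 38, 53, 47, None]


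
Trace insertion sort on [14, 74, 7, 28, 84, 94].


Initial: [14, 74, 7, 28, 84, 94]
Insert 74: [14, 74, 7, 28, 84, 94]
Insert 7: [7, 14, 74, 28, 84, 94]
Insert 28: [7, 14, 28, 74, 84, 94]
Insert 84: [7, 14, 28, 74, 84, 94]
Insert 94: [7, 14, 28, 74, 84, 94]

Sorted: [7, 14, 28, 74, 84, 94]


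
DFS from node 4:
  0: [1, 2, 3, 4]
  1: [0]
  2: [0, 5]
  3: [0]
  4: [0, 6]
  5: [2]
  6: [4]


Visit 4, push [6, 0]
Visit 0, push [3, 2, 1]
Visit 1, push []
Visit 2, push [5]
Visit 5, push []
Visit 3, push []
Visit 6, push []

DFS order: [4, 0, 1, 2, 5, 3, 6]


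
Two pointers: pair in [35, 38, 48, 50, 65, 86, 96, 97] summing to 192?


lo=0(35)+hi=7(97)=132
lo=1(38)+hi=7(97)=135
lo=2(48)+hi=7(97)=145
lo=3(50)+hi=7(97)=147
lo=4(65)+hi=7(97)=162
lo=5(86)+hi=7(97)=183
lo=6(96)+hi=7(97)=193

No pair found


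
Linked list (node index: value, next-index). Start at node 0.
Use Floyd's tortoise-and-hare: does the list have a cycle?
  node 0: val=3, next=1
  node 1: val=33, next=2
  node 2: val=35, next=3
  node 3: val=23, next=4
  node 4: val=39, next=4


Floyd's tortoise (slow, +1) and hare (fast, +2):
  init: slow=0, fast=0
  step 1: slow=1, fast=2
  step 2: slow=2, fast=4
  step 3: slow=3, fast=4
  step 4: slow=4, fast=4
  slow == fast at node 4: cycle detected

Cycle: yes


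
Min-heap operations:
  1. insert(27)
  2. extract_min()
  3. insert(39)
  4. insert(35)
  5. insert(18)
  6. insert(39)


insert(27) -> [27]
extract_min()->27, []
insert(39) -> [39]
insert(35) -> [35, 39]
insert(18) -> [18, 39, 35]
insert(39) -> [18, 39, 35, 39]

Final heap: [18, 39, 35, 39]


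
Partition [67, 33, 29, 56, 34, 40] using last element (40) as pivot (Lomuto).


Pivot: 40
  33 <= 40: swap -> [33, 67, 29, 56, 34, 40]
  29 <= 40: swap -> [33, 29, 67, 56, 34, 40]
  34 <= 40: swap -> [33, 29, 34, 56, 67, 40]
Place pivot at 3: [33, 29, 34, 40, 67, 56]

Partitioned: [33, 29, 34, 40, 67, 56]


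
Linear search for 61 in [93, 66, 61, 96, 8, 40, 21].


i=0: 93!=61
i=1: 66!=61
i=2: 61==61 found!

Found at 2, 3 comps


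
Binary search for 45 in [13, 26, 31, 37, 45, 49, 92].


Step 1: lo=0, hi=6, mid=3, val=37
Step 2: lo=4, hi=6, mid=5, val=49
Step 3: lo=4, hi=4, mid=4, val=45

Found at index 4


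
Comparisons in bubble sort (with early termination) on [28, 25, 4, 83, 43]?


Algorithm: bubble sort (with early termination)
Input: [28, 25, 4, 83, 43]
Sorted: [4, 25, 28, 43, 83]

9


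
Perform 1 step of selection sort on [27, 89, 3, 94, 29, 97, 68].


Initial: [27, 89, 3, 94, 29, 97, 68]
Step 1: min=3 at 2
  Swap: [3, 89, 27, 94, 29, 97, 68]

After 1 step: [3, 89, 27, 94, 29, 97, 68]


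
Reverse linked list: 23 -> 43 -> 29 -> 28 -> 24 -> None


Step 1: curr=23, set curr.next=prev(None) | reversed so far: 23
Step 2: curr=43, set curr.next=prev(23) | reversed so far: 43 -> 23
Step 3: curr=29, set curr.next=prev(43) | reversed so far: 29 -> 43 -> 23
Step 4: curr=28, set curr.next=prev(29) | reversed so far: 28 -> 29 -> 43 -> 23
Step 5: curr=24, set curr.next=prev(28) | reversed so far: 24 -> 28 -> 29 -> 43 -> 23

24 -> 28 -> 29 -> 43 -> 23 -> None


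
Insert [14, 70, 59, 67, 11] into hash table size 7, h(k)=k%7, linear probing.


Insert 14: h=0 -> slot 0
Insert 70: h=0, 1 probes -> slot 1
Insert 59: h=3 -> slot 3
Insert 67: h=4 -> slot 4
Insert 11: h=4, 1 probes -> slot 5

Table: [14, 70, None, 59, 67, 11, None]


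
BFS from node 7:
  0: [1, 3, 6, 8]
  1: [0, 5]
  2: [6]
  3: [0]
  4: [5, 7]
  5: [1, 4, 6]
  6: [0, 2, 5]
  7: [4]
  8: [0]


Visit 7, enqueue [4]
Visit 4, enqueue [5]
Visit 5, enqueue [1, 6]
Visit 1, enqueue [0]
Visit 6, enqueue [2]
Visit 0, enqueue [3, 8]
Visit 2, enqueue []
Visit 3, enqueue []
Visit 8, enqueue []

BFS order: [7, 4, 5, 1, 6, 0, 2, 3, 8]


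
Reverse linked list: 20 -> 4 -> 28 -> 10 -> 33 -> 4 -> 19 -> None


Step 1: curr=20, set curr.next=prev(None) | reversed so far: 20
Step 2: curr=4, set curr.next=prev(20) | reversed so far: 4 -> 20
Step 3: curr=28, set curr.next=prev(4) | reversed so far: 28 -> 4 -> 20
Step 4: curr=10, set curr.next=prev(28) | reversed so far: 10 -> 28 -> 4 -> 20
Step 5: curr=33, set curr.next=prev(10) | reversed so far: 33 -> 10 -> 28 -> 4 -> 20
Step 6: curr=4, set curr.next=prev(33) | reversed so far: 4 -> 33 -> 10 -> 28 -> 4 -> 20
Step 7: curr=19, set curr.next=prev(4) | reversed so far: 19 -> 4 -> 33 -> 10 -> 28 -> 4 -> 20

19 -> 4 -> 33 -> 10 -> 28 -> 4 -> 20 -> None


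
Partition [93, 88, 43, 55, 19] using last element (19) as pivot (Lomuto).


Pivot: 19
Place pivot at 0: [19, 88, 43, 55, 93]

Partitioned: [19, 88, 43, 55, 93]


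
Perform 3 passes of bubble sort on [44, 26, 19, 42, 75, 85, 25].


Initial: [44, 26, 19, 42, 75, 85, 25]
Pass 1: [26, 19, 42, 44, 75, 25, 85] (4 swaps)
Pass 2: [19, 26, 42, 44, 25, 75, 85] (2 swaps)
Pass 3: [19, 26, 42, 25, 44, 75, 85] (1 swaps)

After 3 passes: [19, 26, 42, 25, 44, 75, 85]


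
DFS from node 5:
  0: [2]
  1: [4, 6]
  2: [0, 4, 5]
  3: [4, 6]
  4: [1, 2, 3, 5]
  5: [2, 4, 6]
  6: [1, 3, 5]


Visit 5, push [6, 4, 2]
Visit 2, push [4, 0]
Visit 0, push []
Visit 4, push [3, 1]
Visit 1, push [6]
Visit 6, push [3]
Visit 3, push []

DFS order: [5, 2, 0, 4, 1, 6, 3]


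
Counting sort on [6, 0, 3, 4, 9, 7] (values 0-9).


Input: [6, 0, 3, 4, 9, 7]
Counts: [1, 0, 0, 1, 1, 0, 1, 1, 0, 1]

Sorted: [0, 3, 4, 6, 7, 9]


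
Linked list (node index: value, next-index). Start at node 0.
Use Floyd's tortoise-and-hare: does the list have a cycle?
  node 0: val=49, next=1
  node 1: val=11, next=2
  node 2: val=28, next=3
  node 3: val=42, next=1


Floyd's tortoise (slow, +1) and hare (fast, +2):
  init: slow=0, fast=0
  step 1: slow=1, fast=2
  step 2: slow=2, fast=1
  step 3: slow=3, fast=3
  slow == fast at node 3: cycle detected

Cycle: yes


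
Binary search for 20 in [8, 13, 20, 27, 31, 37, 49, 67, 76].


Step 1: lo=0, hi=8, mid=4, val=31
Step 2: lo=0, hi=3, mid=1, val=13
Step 3: lo=2, hi=3, mid=2, val=20

Found at index 2


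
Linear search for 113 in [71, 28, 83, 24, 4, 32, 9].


i=0: 71!=113
i=1: 28!=113
i=2: 83!=113
i=3: 24!=113
i=4: 4!=113
i=5: 32!=113
i=6: 9!=113

Not found, 7 comps


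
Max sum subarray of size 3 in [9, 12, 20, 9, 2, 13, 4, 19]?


[0:3]: 41
[1:4]: 41
[2:5]: 31
[3:6]: 24
[4:7]: 19
[5:8]: 36

Max: 41 at [0:3]


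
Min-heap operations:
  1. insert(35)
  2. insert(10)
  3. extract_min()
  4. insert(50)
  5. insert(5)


insert(35) -> [35]
insert(10) -> [10, 35]
extract_min()->10, [35]
insert(50) -> [35, 50]
insert(5) -> [5, 50, 35]

Final heap: [5, 50, 35]


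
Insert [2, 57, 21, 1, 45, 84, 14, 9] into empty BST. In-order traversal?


Insert 2: root
Insert 57: R from 2
Insert 21: R from 2 -> L from 57
Insert 1: L from 2
Insert 45: R from 2 -> L from 57 -> R from 21
Insert 84: R from 2 -> R from 57
Insert 14: R from 2 -> L from 57 -> L from 21
Insert 9: R from 2 -> L from 57 -> L from 21 -> L from 14

In-order: [1, 2, 9, 14, 21, 45, 57, 84]


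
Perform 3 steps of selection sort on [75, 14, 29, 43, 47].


Initial: [75, 14, 29, 43, 47]
Step 1: min=14 at 1
  Swap: [14, 75, 29, 43, 47]
Step 2: min=29 at 2
  Swap: [14, 29, 75, 43, 47]
Step 3: min=43 at 3
  Swap: [14, 29, 43, 75, 47]

After 3 steps: [14, 29, 43, 75, 47]
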